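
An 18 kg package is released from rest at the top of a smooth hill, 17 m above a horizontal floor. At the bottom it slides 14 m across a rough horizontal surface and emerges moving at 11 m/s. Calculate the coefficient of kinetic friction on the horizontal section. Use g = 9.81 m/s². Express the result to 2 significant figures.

Energy at the top = energy at the end + work done against friction:
mgh = ½mv² + μ_k m g d
mgh = 3001.9 J; ½mv² = 1089.0 J
W_f = 3001.9 − 1089.0 = 1913 J
μ_k = W_f/(mg·d) = 1913/(176.6 × 14) = 0.7738

μ_k = 0.77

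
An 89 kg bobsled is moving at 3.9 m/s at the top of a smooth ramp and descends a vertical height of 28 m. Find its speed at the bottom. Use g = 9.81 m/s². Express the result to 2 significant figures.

Mechanical energy is conserved (no friction): ½mv₀² + mgh = ½mv²
The mass cancels from both sides.
v² = v₀² + 2gh = (3.9)² + 2(9.81)(28) = 564.57
v = √564.57 = 23.76 m/s

v = 24 m/s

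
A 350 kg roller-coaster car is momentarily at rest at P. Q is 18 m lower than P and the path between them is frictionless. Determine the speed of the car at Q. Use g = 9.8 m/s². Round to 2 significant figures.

Mechanical energy is conserved (no friction): mgh = ½mv²
v = √(2gh) = √(2 × 9.8 × 18) = √352.80 = 18.78 m/s

v = 19 m/s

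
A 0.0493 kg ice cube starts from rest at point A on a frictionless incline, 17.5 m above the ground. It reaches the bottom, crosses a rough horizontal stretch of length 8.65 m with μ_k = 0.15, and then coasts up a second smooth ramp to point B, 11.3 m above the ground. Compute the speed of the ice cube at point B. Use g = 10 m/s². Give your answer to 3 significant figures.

v = 9.90 m/s

Energy at A: mgh₁ = (0.0493)(10)(17.5) = 8.6275 J
Friction loss: W_f = μ_k mg d = 0.6397 J
At B: ½mv² + mgh₂ = mgh₁ − W_f
½mv² = 8.6275 − 0.6397 − 5.5709 = 2.4169 J
v = √(2 × 2.4169/0.0493) = 9.902 m/s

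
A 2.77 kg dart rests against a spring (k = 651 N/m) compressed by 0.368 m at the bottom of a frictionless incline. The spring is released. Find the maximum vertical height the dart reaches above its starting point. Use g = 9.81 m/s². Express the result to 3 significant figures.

All spring PE becomes gravitational PE at the highest point: ½kx² = mgh
h = kx²/(2mg) = (651)(0.368)²/(2 × 2.77 × 9.81) = 1.622 m

h = 1.62 m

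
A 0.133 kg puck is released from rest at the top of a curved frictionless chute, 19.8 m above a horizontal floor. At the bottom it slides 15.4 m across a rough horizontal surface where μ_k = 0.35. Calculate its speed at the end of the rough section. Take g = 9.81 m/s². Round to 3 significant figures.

v = 16.8 m/s

Applying the work–energy principle:
mgh = ½mv² + μ_k m g d
W_f = μ_k mg d = (0.35)(0.133)(9.81)(15.4) = 7.032 J
½mv² = mgh − W_f = 25.834 − 7.032 = 18.801 J
v = √(2 × 18.801/0.133) = 16.81 m/s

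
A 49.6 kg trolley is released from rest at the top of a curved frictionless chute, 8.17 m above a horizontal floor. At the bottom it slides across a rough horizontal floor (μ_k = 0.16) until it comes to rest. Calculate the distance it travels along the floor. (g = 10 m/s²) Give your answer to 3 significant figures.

Energy bookkeeping (friction removes W_f = μ_k N d):
At rest all PE has been dissipated by friction: mgh = μ_k m g d
d = h/μ_k = 8.17/0.16 = 51.06 m

d = 51.1 m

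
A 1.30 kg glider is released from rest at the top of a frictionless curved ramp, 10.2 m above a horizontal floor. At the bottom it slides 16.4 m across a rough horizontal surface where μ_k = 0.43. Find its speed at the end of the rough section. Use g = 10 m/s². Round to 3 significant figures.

Energy at the top = energy at the end + work done against friction:
mgh = ½mv² + μ_k m g d
W_f = μ_k mg d = (0.43)(1.30)(10)(16.4) = 91.68 J
½mv² = mgh − W_f = 132.60 − 91.68 = 40.924 J
v = √(2 × 40.924/1.30) = 7.935 m/s

v = 7.93 m/s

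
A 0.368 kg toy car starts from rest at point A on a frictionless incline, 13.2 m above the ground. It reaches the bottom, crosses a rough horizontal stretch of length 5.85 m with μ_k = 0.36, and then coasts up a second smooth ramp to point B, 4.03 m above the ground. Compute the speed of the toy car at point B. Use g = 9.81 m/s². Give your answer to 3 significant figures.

v = 11.8 m/s

Energy at A: mgh₁ = (0.368)(9.81)(13.2) = 47.653 J
Friction loss: W_f = μ_k mg d = 7.603 J
At B: ½mv² + mgh₂ = mgh₁ − W_f
½mv² = 47.653 − 7.603 − 14.549 = 25.502 J
v = √(2 × 25.502/0.368) = 11.77 m/s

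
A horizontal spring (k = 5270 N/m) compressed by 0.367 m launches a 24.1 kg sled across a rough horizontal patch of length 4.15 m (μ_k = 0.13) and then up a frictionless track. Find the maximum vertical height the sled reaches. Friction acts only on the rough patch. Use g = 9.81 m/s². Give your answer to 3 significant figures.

Spring energy: E₀ = ½kx² = ½(5270)(0.367)² = 354.91 J
Friction: W_f = μ_k mg d = (0.13)(24.1)(9.81)(4.15) = 127.5 J
Energy at base of ramp: E = 354.91 − 127.5 = 227.36 J
At max height all remaining energy is PE: mgh = E ⇒ h = E/(mg) = 227.36/(24.1 × 9.81) = 0.9617 m

h = 0.962 m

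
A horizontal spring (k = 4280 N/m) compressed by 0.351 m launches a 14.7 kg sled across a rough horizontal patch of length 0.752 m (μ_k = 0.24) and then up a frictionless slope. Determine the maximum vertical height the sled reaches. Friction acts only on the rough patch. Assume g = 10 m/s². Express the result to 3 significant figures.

Spring energy: E₀ = ½kx² = ½(4280)(0.351)² = 263.65 J
Friction: W_f = μ_k mg d = (0.24)(14.7)(10)(0.752) = 26.53 J
Energy at base of ramp: E = 263.65 − 26.53 = 237.12 J
At max height all remaining energy is PE: mgh = E ⇒ h = E/(mg) = 237.12/(14.7 × 10) = 1.613 m

h = 1.61 m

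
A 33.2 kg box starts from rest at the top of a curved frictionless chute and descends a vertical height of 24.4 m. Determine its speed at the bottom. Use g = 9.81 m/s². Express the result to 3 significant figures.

v = 21.9 m/s

Equating total energy at the two states: mgh = ½mv²
The mass cancels from both sides.
v = √(2gh) = √(2 × 9.81 × 24.4) = √478.73 = 21.88 m/s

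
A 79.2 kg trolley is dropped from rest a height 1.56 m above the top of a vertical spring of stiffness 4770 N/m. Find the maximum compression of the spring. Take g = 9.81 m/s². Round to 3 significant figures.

Let x be the compression. The total drop is H + x, and the trolley is instantaneously at rest at max compression, so energy conservation gives:
mg(H + x) = ½kx²
½(4770)x² − (79.2)(9.81)x − (79.2)(9.81)(1.56) = 0
2385x² − 777.0x − 1212 = 0
x = [777.0 + √(603654 + 1.1563e+07)]/(2 × 2385) = 0.8941 m

x = 0.894 m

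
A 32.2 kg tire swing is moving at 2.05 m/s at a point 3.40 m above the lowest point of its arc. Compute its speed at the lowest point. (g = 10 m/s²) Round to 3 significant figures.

v = 8.50 m/s

Equating total energy at the two states: ½mv₀² + mgh = ½mv²
The mass cancels from both sides.
v² = v₀² + 2gh = (2.05)² + 2(10)(3.40) = 72.203
v = √72.203 = 8.497 m/s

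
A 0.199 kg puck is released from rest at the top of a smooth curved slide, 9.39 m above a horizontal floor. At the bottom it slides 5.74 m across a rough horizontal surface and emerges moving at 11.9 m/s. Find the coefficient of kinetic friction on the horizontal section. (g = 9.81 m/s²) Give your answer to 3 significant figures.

Energy at the top = energy at the end + work done against friction:
mgh = ½mv² + μ_k m g d
mgh = 18.331 J; ½mv² = 14.090 J
W_f = 18.331 − 14.090 = 4.241 J
μ_k = W_f/(mg·d) = 4.241/(1.952 × 5.74) = 0.3785

μ_k = 0.378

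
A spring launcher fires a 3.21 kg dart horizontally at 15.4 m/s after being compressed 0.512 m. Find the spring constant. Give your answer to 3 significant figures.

k = 2900 N/m

½kx² = ½mv²
k = mv²/x² = (3.21)(15.4)²/(0.512)² = 2904 N/m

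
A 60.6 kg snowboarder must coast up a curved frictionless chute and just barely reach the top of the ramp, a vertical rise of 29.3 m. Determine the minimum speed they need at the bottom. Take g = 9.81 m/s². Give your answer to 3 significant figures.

v = 24.0 m/s

At the top they are momentarily at rest, so all KE converts to PE: ½mv² = mgh
v = √(2gh) = √(2 × 9.81 × 29.3) = 23.98 m/s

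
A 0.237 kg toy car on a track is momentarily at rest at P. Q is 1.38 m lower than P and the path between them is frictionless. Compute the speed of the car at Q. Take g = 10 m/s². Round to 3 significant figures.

Energy conservation between the two points: mgh = ½mv²
v = √(2gh) = √(2 × 10 × 1.38) = √27.600 = 5.254 m/s

v = 5.25 m/s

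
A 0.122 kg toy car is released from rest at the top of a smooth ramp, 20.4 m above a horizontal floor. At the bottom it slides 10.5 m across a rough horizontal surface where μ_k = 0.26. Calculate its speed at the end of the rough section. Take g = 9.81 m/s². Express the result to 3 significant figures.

v = 18.6 m/s

Applying the work–energy principle:
mgh = ½mv² + μ_k m g d
W_f = μ_k mg d = (0.26)(0.122)(9.81)(10.5) = 3.267 J
½mv² = mgh − W_f = 24.415 − 3.267 = 21.148 J
v = √(2 × 21.148/0.122) = 18.62 m/s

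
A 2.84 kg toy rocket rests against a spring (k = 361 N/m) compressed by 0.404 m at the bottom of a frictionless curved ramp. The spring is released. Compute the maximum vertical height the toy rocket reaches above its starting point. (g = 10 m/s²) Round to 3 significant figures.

At maximum height the toy rocket is at rest, so ½kx² = mgh
h = kx²/(2mg) = (361)(0.404)²/(2 × 2.84 × 10) = 1.037 m

h = 1.04 m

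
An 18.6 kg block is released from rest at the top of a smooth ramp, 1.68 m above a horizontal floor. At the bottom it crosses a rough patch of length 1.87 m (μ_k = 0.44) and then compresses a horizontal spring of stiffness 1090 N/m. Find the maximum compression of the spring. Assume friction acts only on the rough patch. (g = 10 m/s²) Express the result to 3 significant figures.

x = 0.541 m

Initial energy: E₁ = mgh = (18.6)(10)(1.68) = 312.48 J
Friction removes W_f = μ_k mg d = (0.44)(18.6)(10)(1.87) = 153.0 J
Energy reaching the spring: E = 312.48 − 153.0 = 159.44 J
At max compression ½kx² = E ⇒ x = √(2E/k) = √(2 × 159.44/1090) = 0.5409 m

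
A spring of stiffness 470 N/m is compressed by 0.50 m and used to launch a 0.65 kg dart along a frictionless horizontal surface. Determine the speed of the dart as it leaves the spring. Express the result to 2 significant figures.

Conservation of energy: ½kx² = ½mv²
v = x√(k/m) = 0.50 × √(470/0.65) = 13.45 m/s

v = 13 m/s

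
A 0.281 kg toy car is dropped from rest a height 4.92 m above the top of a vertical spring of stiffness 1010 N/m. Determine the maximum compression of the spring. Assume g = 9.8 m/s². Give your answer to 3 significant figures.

x = 0.167 m

Measuring PE from the top of the relaxed spring, at max compression the car has dropped H + x with zero KE, so:
mg(H + x) = ½kx²
½(1010)x² − (0.281)(9.8)x − (0.281)(9.8)(4.92) = 0
505.0x² − 2.754x − 13.55 = 0
x = [2.754 + √(7.583 + 27368)]/(2 × 505.0) = 0.1665 m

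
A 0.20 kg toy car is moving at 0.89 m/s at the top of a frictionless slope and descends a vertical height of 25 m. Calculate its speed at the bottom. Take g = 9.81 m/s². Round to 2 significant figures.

v = 22 m/s

By conservation of mechanical energy, ½mv₀² + mgh = ½mv²
v² = v₀² + 2gh = (0.89)² + 2(9.81)(25) = 491.29
v = √491.29 = 22.17 m/s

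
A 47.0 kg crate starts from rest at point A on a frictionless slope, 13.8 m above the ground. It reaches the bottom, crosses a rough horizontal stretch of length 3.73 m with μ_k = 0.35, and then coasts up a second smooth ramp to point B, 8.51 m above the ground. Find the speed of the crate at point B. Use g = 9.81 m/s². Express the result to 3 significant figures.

v = 8.84 m/s

Energy at A: mgh₁ = (47.0)(9.81)(13.8) = 6362.8 J
Friction loss: W_f = μ_k mg d = 601.9 J
At B: ½mv² + mgh₂ = mgh₁ − W_f
½mv² = 6362.8 − 601.9 − 3923.7 = 1837.1 J
v = √(2 × 1837.1/47.0) = 8.842 m/s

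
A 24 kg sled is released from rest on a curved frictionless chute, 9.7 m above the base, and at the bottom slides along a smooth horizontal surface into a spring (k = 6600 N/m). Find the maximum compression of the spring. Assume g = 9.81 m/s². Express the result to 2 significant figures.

Energy conservation (no friction) from release to max compression: mgh = ½kx²
x = √(2mgh/k) = √(2 × 24 × 9.81 × 9.7 / 6600) = 0.8319 m

x = 0.83 m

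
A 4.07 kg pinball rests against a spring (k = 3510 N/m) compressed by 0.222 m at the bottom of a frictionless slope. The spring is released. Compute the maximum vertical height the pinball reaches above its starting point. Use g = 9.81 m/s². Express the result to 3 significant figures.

h = 2.17 m

All spring PE becomes gravitational PE at the highest point: ½kx² = mgh
h = kx²/(2mg) = (3510)(0.222)²/(2 × 4.07 × 9.81) = 2.166 m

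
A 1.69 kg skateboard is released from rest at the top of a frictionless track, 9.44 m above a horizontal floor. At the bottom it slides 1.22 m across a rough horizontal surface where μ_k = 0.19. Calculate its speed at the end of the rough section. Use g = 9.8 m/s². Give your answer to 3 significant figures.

v = 13.4 m/s

Energy at the top = energy at the end + work done against friction:
mgh = ½mv² + μ_k m g d
W_f = μ_k mg d = (0.19)(1.69)(9.8)(1.22) = 3.839 J
½mv² = mgh − W_f = 156.35 − 3.839 = 152.51 J
v = √(2 × 152.51/1.69) = 13.43 m/s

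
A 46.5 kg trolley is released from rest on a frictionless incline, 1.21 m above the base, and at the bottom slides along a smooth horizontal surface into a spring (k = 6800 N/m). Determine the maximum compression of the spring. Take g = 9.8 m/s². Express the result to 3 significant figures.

x = 0.403 m

Gravitational PE at the top equals spring PE at max compression: mgh = ½kx²
x = √(2mgh/k) = √(2 × 46.5 × 9.8 × 1.21 / 6800) = 0.4027 m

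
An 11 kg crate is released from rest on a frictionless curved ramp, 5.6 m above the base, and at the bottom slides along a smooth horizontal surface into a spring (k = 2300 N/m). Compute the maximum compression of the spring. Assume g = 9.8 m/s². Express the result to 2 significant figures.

x = 0.72 m

At max compression the crate is momentarily at rest: mgh = ½kx²
x = √(2mgh/k) = √(2 × 11 × 9.8 × 5.6 / 2300) = 0.7245 m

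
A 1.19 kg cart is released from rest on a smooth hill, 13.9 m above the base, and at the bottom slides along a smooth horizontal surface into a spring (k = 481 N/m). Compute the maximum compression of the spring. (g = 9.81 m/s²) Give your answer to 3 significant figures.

Energy conservation (no friction) from release to max compression: mgh = ½kx²
x = √(2mgh/k) = √(2 × 1.19 × 9.81 × 13.9 / 481) = 0.8214 m

x = 0.821 m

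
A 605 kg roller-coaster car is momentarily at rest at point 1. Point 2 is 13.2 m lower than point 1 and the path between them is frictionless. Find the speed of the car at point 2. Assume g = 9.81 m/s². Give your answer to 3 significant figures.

v = 16.1 m/s

Mechanical energy is conserved (no friction): mgh = ½mv²
The mass cancels from both sides.
v = √(2gh) = √(2 × 9.81 × 13.2) = √258.98 = 16.09 m/s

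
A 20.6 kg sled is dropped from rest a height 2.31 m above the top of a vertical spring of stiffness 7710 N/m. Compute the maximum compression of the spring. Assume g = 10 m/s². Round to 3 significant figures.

x = 0.379 m

Measuring PE from the top of the relaxed spring, at max compression the sled has dropped H + x with zero KE, so:
mg(H + x) = ½kx²
½(7710)x² − (20.6)(10)x − (20.6)(10)(2.31) = 0
3855x² − 206.0x − 475.9 = 0
x = [206.0 + √(42436 + 7.3378e+06)]/(2 × 3855) = 0.3791 m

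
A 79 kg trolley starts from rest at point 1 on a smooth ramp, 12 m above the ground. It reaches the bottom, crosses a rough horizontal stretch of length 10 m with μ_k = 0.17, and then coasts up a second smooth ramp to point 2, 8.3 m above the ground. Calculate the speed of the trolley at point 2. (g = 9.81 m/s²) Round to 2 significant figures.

Energy at 1: mgh₁ = (79)(9.81)(12) = 9299.9 J
Friction loss: W_f = μ_k mg d = 1317 J
At 2: ½mv² + mgh₂ = mgh₁ − W_f
½mv² = 9299.9 − 1317 − 6432.4 = 1550.0 J
v = √(2 × 1550.0/79) = 6.264 m/s

v = 6.3 m/s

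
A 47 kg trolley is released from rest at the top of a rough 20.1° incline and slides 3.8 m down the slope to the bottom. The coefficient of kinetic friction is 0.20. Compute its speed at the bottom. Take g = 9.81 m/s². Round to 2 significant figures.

v = 3.4 m/s

Taking the bottom as reference, mgh = ½mv² + μ_k N L with h = L sinθ, N = mg cosθ:
mgh = mgL sinθ = (47)(9.81)(3.8)sin20.1° = 602.11 J
W_f = μ_k mg cosθ · L = (0.20)(47)(9.81)cos20.1°·3.8 = 329.1 J
½mv² = 602.11 − 329.1 = 273.04 J
v = √(2 × 273.04/47) = 3.409 m/s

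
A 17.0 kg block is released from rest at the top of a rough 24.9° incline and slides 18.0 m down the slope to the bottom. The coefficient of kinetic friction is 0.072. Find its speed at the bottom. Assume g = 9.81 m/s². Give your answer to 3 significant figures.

Energy: mgh = ½mv² + W_f, with h = L sinθ and W_f = μ_k (mg cosθ) L
mgh = mgL sinθ = (17.0)(9.81)(18.0)sin24.9° = 1263.9 J
W_f = μ_k mg cosθ · L = (0.072)(17.0)(9.81)cos24.9°·18.0 = 196.0 J
½mv² = 1263.9 − 196.0 = 1067.8 J
v = √(2 × 1067.8/17.0) = 11.21 m/s

v = 11.2 m/s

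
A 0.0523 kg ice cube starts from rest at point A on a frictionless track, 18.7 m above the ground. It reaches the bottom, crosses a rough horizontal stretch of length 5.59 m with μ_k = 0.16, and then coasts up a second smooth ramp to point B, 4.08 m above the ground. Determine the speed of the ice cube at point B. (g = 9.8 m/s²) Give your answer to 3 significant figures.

v = 16.4 m/s

Energy at A: mgh₁ = (0.0523)(9.8)(18.7) = 9.5845 J
Friction loss: W_f = μ_k mg d = 0.4584 J
At B: ½mv² + mgh₂ = mgh₁ − W_f
½mv² = 9.5845 − 0.4584 − 2.0912 = 7.0349 J
v = √(2 × 7.0349/0.0523) = 16.40 m/s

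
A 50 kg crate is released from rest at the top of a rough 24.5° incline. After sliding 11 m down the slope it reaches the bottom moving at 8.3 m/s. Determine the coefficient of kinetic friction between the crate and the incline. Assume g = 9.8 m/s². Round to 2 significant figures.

mgh = ½mv² + μ_k (mg cosθ) L, with h = L sinθ
mgL sinθ = 2235.2 J; ½mv² = 1722.3 J
W_f = 2235.2 − 1722.3 = 512.9 J
μ_k = W_f/(mg cosθ · L) = 512.9/(445.9 × 11) = 0.1046

μ_k = 0.10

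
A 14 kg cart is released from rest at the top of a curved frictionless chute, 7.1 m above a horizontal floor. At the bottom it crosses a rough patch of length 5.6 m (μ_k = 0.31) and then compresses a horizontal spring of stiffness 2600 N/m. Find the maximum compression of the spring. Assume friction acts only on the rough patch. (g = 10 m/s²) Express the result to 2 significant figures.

Initial energy: E₁ = mgh = (14)(10)(7.1) = 994.00 J
Friction removes W_f = μ_k mg d = (0.31)(14)(10)(5.6) = 243.0 J
Energy reaching the spring: E = 994.00 − 243.0 = 750.96 J
At max compression ½kx² = E ⇒ x = √(2E/k) = √(2 × 750.96/2600) = 0.7600 m

x = 0.76 m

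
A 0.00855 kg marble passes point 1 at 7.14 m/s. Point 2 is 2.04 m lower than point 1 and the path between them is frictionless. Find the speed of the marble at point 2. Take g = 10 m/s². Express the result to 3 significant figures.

Equating total energy at the two states: ½mv₀² + mgh = ½mv²
The mass cancels from both sides.
v² = v₀² + 2gh = (7.14)² + 2(10)(2.04) = 91.780
v = √91.780 = 9.580 m/s

v = 9.58 m/s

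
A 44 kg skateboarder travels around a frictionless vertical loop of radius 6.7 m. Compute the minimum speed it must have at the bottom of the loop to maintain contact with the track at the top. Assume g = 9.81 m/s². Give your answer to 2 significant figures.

At the top: mg = mv_top²/r ⇒ v_top² = gr = 65.73 m²/s²
Energy from bottom to top (height 2r): ½mv_bot² = ½mv_top² + mg(2r)
v_bot² = gr + 4gr = 5gr = 328.6
v_bot = √(5gr) = 18.13 m/s

v = 18 m/s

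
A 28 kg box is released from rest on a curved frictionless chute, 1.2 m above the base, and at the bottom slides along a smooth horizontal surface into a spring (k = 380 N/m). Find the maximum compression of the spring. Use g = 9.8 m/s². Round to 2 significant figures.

x = 1.3 m

Energy conservation (no friction) from release to max compression: mgh = ½kx²
x = √(2mgh/k) = √(2 × 28 × 9.8 × 1.2 / 380) = 1.316 m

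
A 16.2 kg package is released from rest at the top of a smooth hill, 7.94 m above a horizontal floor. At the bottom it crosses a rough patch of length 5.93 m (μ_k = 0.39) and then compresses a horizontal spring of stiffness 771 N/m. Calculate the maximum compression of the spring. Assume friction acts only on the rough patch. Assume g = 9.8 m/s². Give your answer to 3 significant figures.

Initial energy: E₁ = mgh = (16.2)(9.8)(7.94) = 1260.6 J
Friction removes W_f = μ_k mg d = (0.39)(16.2)(9.8)(5.93) = 367.2 J
Energy reaching the spring: E = 1260.6 − 367.2 = 893.39 J
At max compression ½kx² = E ⇒ x = √(2E/k) = √(2 × 893.39/771) = 1.522 m

x = 1.52 m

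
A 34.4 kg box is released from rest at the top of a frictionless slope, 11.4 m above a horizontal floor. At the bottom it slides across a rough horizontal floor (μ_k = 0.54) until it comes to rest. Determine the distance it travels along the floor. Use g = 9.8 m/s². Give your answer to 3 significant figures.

d = 21.1 m

Applying the work–energy principle:
At rest all PE has been dissipated by friction: mgh = μ_k m g d
d = h/μ_k = 11.4/0.54 = 21.11 m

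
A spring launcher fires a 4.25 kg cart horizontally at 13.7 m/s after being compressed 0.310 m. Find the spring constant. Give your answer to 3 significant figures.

Spring PE at full compression equals KE at release: ½kx² = ½mv²
k = mv²/x² = (4.25)(13.7)²/(0.310)² = 8301 N/m

k = 8300 N/m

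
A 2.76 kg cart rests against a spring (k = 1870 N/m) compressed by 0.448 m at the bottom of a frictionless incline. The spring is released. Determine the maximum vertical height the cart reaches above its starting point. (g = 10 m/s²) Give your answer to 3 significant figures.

h = 6.80 m

At maximum height the cart is at rest, so ½kx² = mgh
h = kx²/(2mg) = (1870)(0.448)²/(2 × 2.76 × 10) = 6.799 m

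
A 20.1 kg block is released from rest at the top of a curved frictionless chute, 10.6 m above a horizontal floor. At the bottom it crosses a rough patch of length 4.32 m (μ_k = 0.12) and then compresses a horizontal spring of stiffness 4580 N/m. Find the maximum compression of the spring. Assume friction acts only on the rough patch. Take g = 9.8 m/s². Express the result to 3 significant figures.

x = 0.931 m

Initial energy: E₁ = mgh = (20.1)(9.8)(10.6) = 2088.0 J
Friction removes W_f = μ_k mg d = (0.12)(20.1)(9.8)(4.32) = 102.1 J
Energy reaching the spring: E = 2088.0 − 102.1 = 1985.9 J
At max compression ½kx² = E ⇒ x = √(2E/k) = √(2 × 1985.9/4580) = 0.9312 m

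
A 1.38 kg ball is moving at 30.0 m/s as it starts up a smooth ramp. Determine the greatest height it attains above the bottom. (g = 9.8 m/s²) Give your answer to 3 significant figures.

Setting KE at the bottom equal to PE gained: ½mv² = mgh
h = v²/(2g) = 30.0²/(2 × 9.8) = 45.92 m

h = 45.9 m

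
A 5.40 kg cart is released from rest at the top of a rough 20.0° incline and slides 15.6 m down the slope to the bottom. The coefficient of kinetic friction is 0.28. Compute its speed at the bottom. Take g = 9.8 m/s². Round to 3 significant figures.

v = 4.91 m/s

Energy: mgh = ½mv² + W_f, with h = L sinθ and W_f = μ_k (mg cosθ) L
mgh = mgL sinθ = (5.40)(9.8)(15.6)sin20.0° = 282.36 J
W_f = μ_k mg cosθ · L = (0.28)(5.40)(9.8)cos20.0°·15.6 = 217.2 J
½mv² = 282.36 − 217.2 = 65.141 J
v = √(2 × 65.141/5.40) = 4.912 m/s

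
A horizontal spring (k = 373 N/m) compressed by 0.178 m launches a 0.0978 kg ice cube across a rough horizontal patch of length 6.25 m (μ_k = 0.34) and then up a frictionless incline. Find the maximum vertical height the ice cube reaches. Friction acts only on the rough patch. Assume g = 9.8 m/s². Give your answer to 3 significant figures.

Spring energy: E₀ = ½kx² = ½(373)(0.178)² = 5.9091 J
Friction: W_f = μ_k mg d = (0.34)(0.0978)(9.8)(6.25) = 2.037 J
Energy at base of ramp: E = 5.9091 − 2.037 = 3.8724 J
At max height all remaining energy is PE: mgh = E ⇒ h = E/(mg) = 3.8724/(0.0978 × 9.8) = 4.040 m

h = 4.04 m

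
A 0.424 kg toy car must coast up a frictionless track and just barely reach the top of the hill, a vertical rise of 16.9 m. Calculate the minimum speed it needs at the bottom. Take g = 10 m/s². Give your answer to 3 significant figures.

v = 18.4 m/s

At the top it is momentarily at rest, so all KE converts to PE: ½mv² = mgh
v = √(2gh) = √(2 × 10 × 16.9) = 18.38 m/s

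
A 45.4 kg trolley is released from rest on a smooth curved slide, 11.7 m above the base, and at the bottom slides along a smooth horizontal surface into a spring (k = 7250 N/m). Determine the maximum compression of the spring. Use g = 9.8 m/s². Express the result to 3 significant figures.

Gravitational PE at the top equals spring PE at max compression: mgh = ½kx²
x = √(2mgh/k) = √(2 × 45.4 × 9.8 × 11.7 / 7250) = 1.198 m

x = 1.20 m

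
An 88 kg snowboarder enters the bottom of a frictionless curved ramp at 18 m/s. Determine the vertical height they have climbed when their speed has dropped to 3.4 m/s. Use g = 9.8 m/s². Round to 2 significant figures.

h = 16 m

Energy balance between the two points: ½mv₁² = ½mv₂² + mgh
h = (v₁² − v₂²)/(2g) = (18² − 3.4²)/(2 × 9.8) = 15.94 m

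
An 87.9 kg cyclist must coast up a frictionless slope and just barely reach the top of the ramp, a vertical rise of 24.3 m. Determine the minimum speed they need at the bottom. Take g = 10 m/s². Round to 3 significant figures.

v = 22.0 m/s

At the top they are momentarily at rest, so all KE converts to PE: ½mv² = mgh
v = √(2gh) = √(2 × 10 × 24.3) = 22.05 m/s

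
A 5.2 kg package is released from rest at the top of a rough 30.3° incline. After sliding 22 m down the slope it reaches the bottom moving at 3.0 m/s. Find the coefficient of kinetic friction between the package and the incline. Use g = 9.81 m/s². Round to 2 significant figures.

mgh = ½mv² + μ_k (mg cosθ) L, with h = L sinθ
mgL sinθ = 566.21 J; ½mv² = 23.400 J
W_f = 566.21 − 23.400 = 542.8 J
μ_k = W_f/(mg cosθ · L) = 542.8/(44.04 × 22) = 0.5602

μ_k = 0.56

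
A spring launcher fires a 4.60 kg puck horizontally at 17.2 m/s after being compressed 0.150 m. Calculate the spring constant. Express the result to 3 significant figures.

½kx² = ½mv²
k = mv²/x² = (4.60)(17.2)²/(0.150)² = 60483 N/m

k = 60500 N/m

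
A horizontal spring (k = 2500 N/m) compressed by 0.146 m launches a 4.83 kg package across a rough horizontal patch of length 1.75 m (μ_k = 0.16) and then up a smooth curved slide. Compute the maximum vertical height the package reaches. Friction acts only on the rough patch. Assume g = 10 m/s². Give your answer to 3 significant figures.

h = 0.272 m

Spring energy: E₀ = ½kx² = ½(2500)(0.146)² = 26.645 J
Friction: W_f = μ_k mg d = (0.16)(4.83)(10)(1.75) = 13.52 J
Energy at base of ramp: E = 26.645 − 13.52 = 13.121 J
At max height all remaining energy is PE: mgh = E ⇒ h = E/(mg) = 13.121/(4.83 × 10) = 0.2717 m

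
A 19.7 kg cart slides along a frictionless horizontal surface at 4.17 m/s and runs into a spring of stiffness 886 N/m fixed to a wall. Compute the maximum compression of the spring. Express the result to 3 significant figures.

x = 0.622 m

All KE is stored as spring PE at maximum compression: ½mv² = ½kx²
x = v√(m/k) = 4.17 × √(19.7/886) = 0.6218 m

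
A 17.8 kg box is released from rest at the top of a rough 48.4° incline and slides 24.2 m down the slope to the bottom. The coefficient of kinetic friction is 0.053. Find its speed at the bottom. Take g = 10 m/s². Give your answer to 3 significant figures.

Energy: mgh = ½mv² + W_f, with h = L sinθ and W_f = μ_k (mg cosθ) L
mgh = mgL sinθ = (17.8)(10)(24.2)sin48.4° = 3221.2 J
W_f = μ_k mg cosθ · L = (0.053)(17.8)(10)cos48.4°·24.2 = 151.6 J
½mv² = 3221.2 − 151.6 = 3069.6 J
v = √(2 × 3069.6/17.8) = 18.57 m/s

v = 18.6 m/s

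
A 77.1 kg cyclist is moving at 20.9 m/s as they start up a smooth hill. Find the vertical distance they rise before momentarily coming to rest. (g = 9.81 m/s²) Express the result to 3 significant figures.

h = 22.3 m

By energy conservation, ½mv² = mgh
h = v²/(2g) = 20.9²/(2 × 9.81) = 22.26 m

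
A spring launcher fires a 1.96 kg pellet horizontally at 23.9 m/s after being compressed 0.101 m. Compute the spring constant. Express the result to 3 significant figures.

½kx² = ½mv²
k = mv²/x² = (1.96)(23.9)²/(0.101)² = 109751 N/m

k = 110000 N/m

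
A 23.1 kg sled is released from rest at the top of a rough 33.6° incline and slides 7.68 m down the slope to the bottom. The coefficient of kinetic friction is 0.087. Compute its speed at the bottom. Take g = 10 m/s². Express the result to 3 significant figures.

Energy: mgh = ½mv² + W_f, with h = L sinθ and W_f = μ_k (mg cosθ) L
mgh = mgL sinθ = (23.1)(10)(7.68)sin33.6° = 981.76 J
W_f = μ_k mg cosθ · L = (0.087)(23.1)(10)cos33.6°·7.68 = 128.6 J
½mv² = 981.76 − 128.6 = 853.20 J
v = √(2 × 853.20/23.1) = 8.595 m/s

v = 8.59 m/s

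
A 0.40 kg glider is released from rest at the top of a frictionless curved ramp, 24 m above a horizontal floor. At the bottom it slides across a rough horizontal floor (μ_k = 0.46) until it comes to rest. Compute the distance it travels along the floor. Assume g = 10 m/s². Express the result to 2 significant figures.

Energy bookkeeping (friction removes W_f = μ_k N d):
At rest all PE has been dissipated by friction: mgh = μ_k m g d
d = h/μ_k = 24/0.46 = 52.17 m

d = 52 m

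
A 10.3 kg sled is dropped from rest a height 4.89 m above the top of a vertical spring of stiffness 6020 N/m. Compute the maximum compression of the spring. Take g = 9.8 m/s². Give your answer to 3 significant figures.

x = 0.422 m

Let x be the compression. The total drop is H + x, and the sled is instantaneously at rest at max compression, so energy conservation gives:
mg(H + x) = ½kx²
½(6020)x² − (10.3)(9.8)x − (10.3)(9.8)(4.89) = 0
3010x² − 100.9x − 493.6 = 0
x = [100.9 + √(10189 + 5.9429e+06)]/(2 × 3010) = 0.4221 m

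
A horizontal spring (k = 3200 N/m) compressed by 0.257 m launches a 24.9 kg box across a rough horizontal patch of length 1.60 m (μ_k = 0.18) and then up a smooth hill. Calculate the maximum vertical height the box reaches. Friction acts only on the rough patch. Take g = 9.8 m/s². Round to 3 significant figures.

Spring energy: E₀ = ½kx² = ½(3200)(0.257)² = 105.68 J
Friction: W_f = μ_k mg d = (0.18)(24.9)(9.8)(1.60) = 70.28 J
Energy at base of ramp: E = 105.68 − 70.28 = 35.401 J
At max height all remaining energy is PE: mgh = E ⇒ h = E/(mg) = 35.401/(24.9 × 9.8) = 0.1451 m

h = 0.145 m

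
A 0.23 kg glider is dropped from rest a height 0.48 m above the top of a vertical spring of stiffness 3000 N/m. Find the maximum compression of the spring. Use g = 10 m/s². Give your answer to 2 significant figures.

x = 0.028 m

Take the reference level at the top of the uncompressed spring. At max compression the glider has fallen H + x and is momentarily at rest:
mg(H + x) = ½kx²
½(3000)x² − (0.23)(10)x − (0.23)(10)(0.48) = 0
1500x² − 2.300x − 1.104 = 0
x = [2.300 + √(5.290 + 6624.0)]/(2 × 1500) = 0.02791 m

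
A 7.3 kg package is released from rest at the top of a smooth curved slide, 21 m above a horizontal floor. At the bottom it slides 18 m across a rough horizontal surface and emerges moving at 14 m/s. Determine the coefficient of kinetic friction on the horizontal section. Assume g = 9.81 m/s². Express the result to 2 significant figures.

μ_k = 0.61

Energy bookkeeping (friction removes W_f = μ_k N d):
mgh = ½mv² + μ_k m g d
mgh = 1503.9 J; ½mv² = 715.40 J
W_f = 1503.9 − 715.40 = 788.5 J
μ_k = W_f/(mg·d) = 788.5/(71.61 × 18) = 0.6117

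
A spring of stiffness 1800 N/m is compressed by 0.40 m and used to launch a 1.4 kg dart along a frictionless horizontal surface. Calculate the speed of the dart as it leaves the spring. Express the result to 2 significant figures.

v = 14 m/s

Spring PE converts entirely to kinetic energy: ½kx² = ½mv²
v = x√(k/m) = 0.40 × √(1800/1.4) = 14.34 m/s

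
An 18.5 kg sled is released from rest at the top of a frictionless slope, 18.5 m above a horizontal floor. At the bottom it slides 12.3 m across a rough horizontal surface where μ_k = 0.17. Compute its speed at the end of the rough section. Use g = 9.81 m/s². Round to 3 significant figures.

Energy at the top = energy at the end + work done against friction:
mgh = ½mv² + μ_k m g d
W_f = μ_k mg d = (0.17)(18.5)(9.81)(12.3) = 379.5 J
½mv² = mgh − W_f = 3357.5 − 379.5 = 2978.0 J
v = √(2 × 2978.0/18.5) = 17.94 m/s

v = 17.9 m/s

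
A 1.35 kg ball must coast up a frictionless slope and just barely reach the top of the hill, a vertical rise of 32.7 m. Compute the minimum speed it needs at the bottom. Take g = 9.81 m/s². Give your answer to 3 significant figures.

v = 25.3 m/s

At the top it is momentarily at rest, so all KE converts to PE: ½mv² = mgh
v = √(2gh) = √(2 × 9.81 × 32.7) = 25.33 m/s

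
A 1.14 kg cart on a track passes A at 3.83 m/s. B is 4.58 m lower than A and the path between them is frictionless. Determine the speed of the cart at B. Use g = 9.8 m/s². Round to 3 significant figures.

v = 10.2 m/s

Equating total energy at the two states: ½mv₀² + mgh = ½mv²
v² = v₀² + 2gh = (3.83)² + 2(9.8)(4.58) = 104.44
v = √104.44 = 10.22 m/s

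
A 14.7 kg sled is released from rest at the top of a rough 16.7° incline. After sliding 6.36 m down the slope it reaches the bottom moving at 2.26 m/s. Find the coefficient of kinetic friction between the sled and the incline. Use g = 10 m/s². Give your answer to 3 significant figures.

The energy dissipated by friction is the PE lost minus the KE gained:
mgL sinθ = 268.66 J; ½mv² = 37.541 J
W_f = 268.66 − 37.541 = 231.1 J
μ_k = W_f/(mg cosθ · L) = 231.1/(140.8 × 6.36) = 0.2581

μ_k = 0.258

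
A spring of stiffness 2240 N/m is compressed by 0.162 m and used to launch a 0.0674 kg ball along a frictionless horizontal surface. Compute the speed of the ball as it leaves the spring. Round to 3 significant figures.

v = 29.5 m/s

Conservation of energy: ½kx² = ½mv²
v = x√(k/m) = 0.162 × √(2240/0.0674) = 29.53 m/s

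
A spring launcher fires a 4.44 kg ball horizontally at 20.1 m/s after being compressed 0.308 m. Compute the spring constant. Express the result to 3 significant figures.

Spring PE at full compression equals KE at release: ½kx² = ½mv²
k = mv²/x² = (4.44)(20.1)²/(0.308)² = 18909 N/m

k = 18900 N/m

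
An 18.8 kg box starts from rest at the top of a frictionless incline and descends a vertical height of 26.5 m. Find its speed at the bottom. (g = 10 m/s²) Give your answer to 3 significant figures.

Mechanical energy is conserved (no friction): mgh = ½mv²
v = √(2gh) = √(2 × 10 × 26.5) = √530.00 = 23.02 m/s

v = 23.0 m/s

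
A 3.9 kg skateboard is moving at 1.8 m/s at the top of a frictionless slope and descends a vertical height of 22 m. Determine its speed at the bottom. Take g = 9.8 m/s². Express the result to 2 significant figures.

Mechanical energy is conserved (no friction): ½mv₀² + mgh = ½mv²
v² = v₀² + 2gh = (1.8)² + 2(9.8)(22) = 434.44
v = √434.44 = 20.84 m/s

v = 21 m/s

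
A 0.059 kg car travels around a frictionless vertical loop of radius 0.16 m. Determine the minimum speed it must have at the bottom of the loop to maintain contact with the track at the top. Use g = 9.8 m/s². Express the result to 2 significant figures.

v = 2.8 m/s

At the top: mg = mv_top²/r ⇒ v_top² = gr = 1.568 m²/s²
Energy from bottom to top (height 2r): ½mv_bot² = ½mv_top² + mg(2r)
v_bot² = gr + 4gr = 5gr = 7.840
v_bot = √(5gr) = 2.800 m/s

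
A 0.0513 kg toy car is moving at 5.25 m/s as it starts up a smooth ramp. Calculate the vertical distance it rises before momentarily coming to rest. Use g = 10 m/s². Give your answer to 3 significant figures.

h = 1.38 m

Setting KE at the bottom equal to PE gained: ½mv² = mgh
h = v²/(2g) = 5.25²/(2 × 10) = 1.378 m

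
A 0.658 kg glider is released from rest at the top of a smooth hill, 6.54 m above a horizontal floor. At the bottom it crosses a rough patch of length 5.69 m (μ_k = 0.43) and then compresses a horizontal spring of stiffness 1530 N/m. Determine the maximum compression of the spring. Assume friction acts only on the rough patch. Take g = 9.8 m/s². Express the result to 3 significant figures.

Initial energy: E₁ = mgh = (0.658)(9.8)(6.54) = 42.173 J
Friction removes W_f = μ_k mg d = (0.43)(0.658)(9.8)(5.69) = 15.78 J
Energy reaching the spring: E = 42.173 − 15.78 = 26.395 J
At max compression ½kx² = E ⇒ x = √(2E/k) = √(2 × 26.395/1530) = 0.1858 m

x = 0.186 m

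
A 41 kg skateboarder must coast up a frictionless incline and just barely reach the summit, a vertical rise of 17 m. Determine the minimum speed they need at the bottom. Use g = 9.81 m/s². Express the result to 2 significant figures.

v = 18 m/s

At the top they are momentarily at rest, so all KE converts to PE: ½mv² = mgh
v = √(2gh) = √(2 × 9.81 × 17) = 18.26 m/s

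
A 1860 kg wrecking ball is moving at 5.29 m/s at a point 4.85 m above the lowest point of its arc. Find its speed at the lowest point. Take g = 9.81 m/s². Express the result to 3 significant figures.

v = 11.1 m/s

Energy conservation between the two points: ½mv₀² + mgh = ½mv²
v² = v₀² + 2gh = (5.29)² + 2(9.81)(4.85) = 123.14
v = √123.14 = 11.10 m/s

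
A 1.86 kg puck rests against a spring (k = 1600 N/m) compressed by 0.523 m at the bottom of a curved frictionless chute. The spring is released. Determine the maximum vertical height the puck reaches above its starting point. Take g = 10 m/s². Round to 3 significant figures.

At maximum height the puck is at rest, so ½kx² = mgh
h = kx²/(2mg) = (1600)(0.523)²/(2 × 1.86 × 10) = 11.76 m

h = 11.8 m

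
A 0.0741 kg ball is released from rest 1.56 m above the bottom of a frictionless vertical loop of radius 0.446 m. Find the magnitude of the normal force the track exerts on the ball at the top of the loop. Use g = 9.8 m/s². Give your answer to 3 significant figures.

Energy from release to top (height 2r): mgh = ½mv_top² + mg(2r)
v_top² = 2g(h − 2r) = 2(9.8)(1.56 − 0.8920) = 13.093 m²/s²
At the top, both N and weight point toward the centre: N + mg = mv_top²/r
N = m(v_top²/r − g) = 0.0741(13.093/0.446 − 9.8) = 1.449 N

N = 1.45 N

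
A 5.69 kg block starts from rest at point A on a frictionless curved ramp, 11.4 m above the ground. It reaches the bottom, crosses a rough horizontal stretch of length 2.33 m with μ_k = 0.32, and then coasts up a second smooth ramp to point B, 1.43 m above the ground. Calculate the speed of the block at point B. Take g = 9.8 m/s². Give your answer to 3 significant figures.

v = 13.4 m/s

Energy at A: mgh₁ = (5.69)(9.8)(11.4) = 635.69 J
Friction loss: W_f = μ_k mg d = 41.58 J
At B: ½mv² + mgh₂ = mgh₁ − W_f
½mv² = 635.69 − 41.58 − 79.740 = 514.37 J
v = √(2 × 514.37/5.69) = 13.45 m/s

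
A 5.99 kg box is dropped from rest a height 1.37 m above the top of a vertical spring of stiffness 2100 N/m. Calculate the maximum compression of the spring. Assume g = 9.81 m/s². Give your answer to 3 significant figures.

x = 0.306 m

Take the reference level at the top of the uncompressed spring. At max compression the box has fallen H + x and is momentarily at rest:
mg(H + x) = ½kx²
½(2100)x² − (5.99)(9.81)x − (5.99)(9.81)(1.37) = 0
1050x² − 58.76x − 80.50 = 0
x = [58.76 + √(3453 + 338116)]/(2 × 1050) = 0.3063 m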